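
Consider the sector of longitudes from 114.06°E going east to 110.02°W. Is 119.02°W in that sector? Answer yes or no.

Yes

Band width going east from +114.06° to -110.02°: ((-110.02 − 114.06) mod 360) = 135.92°.
Offset of -119.02° east of the west edge: ((-119.02 − 114.06) mod 360) = 126.92°.
126.92° ≤ 135.92° ⇒ inside.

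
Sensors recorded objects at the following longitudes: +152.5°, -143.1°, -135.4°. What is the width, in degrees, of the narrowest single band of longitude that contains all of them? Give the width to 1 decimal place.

72.1°

Sort the longitudes: -143.1°, -135.4°, +152.5°.
Eastward gaps between consecutive values (wrapping around): 7.7°, 287.9°, 64.4°.
Largest gap = 287.9° ⇒ minimal covering band is its complement: 360° − 287.9° = 72.1°.
Band runs from +152.5° eastward to -135.4°, crossing the antimeridian.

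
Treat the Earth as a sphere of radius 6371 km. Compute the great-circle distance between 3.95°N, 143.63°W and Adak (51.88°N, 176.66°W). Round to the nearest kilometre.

Δλ = -176.66 − -143.63 = -33.03°.
Δφ = 51.88 − 3.95 = 47.93°.
a = sin²(Δφ/2) + cos φ₁ · cos φ₂ · sin²(Δλ/2) = 0.214746.
c = 2·atan2(√a, √(1−a)) = 0.96367 rad → d = 6371·c ≈ 6139.55 km.

6140 km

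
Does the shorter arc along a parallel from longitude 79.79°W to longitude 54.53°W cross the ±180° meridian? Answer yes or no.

Signed shortest Δλ = ((-54.53 − -79.79 + 180) mod 360) − 180 = 25.26°.
Going east by 25.26° from -79.79° reaches -54.53° without touching 180°.

No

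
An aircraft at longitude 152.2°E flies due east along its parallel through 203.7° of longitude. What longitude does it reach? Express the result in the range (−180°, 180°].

4.1°W

Start at +152.2°; shift +203.7° → +355.9°.
+355.9° lies outside (−180°, 180°]; subtract 360° → -4.1°.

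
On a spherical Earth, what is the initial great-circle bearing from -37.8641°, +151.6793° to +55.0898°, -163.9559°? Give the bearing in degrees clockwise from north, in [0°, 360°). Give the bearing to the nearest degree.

Δλ = -163.9559 − 151.6793 = -315.6352°; wrapped into (−180°, 180°]: 44.3648°.
θ = atan2( sin Δλ · cos φ₂ , cos φ₁ · sin φ₂ − sin φ₁ · cos φ₂ · cos Δλ )
  = atan2(0.40016, 0.89853) = 24.006° → normalised to [0°, 360°): 24.006°.

24°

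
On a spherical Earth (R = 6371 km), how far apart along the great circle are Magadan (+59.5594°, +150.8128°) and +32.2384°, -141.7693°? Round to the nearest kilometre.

Δλ = -141.7693 − 150.8128 = -292.5821°; wrapped into (−180°, 180°]: 67.4179°.
Δφ = 32.2384 − 59.5594 = -27.3210°.
a = sin²(Δφ/2) + cos φ₁ · cos φ₂ · sin²(Δλ/2) = 0.187764.
c = 2·atan2(√a, √(1−a)) = 0.89634 rad → d = 6371·c ≈ 5710.59 km.

5711 km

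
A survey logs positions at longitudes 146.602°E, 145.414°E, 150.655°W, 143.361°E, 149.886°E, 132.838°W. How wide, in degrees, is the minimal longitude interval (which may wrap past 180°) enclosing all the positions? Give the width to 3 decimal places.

83.801°

Sort the longitudes: -150.655°, -132.838°, +143.361°, +145.414°, +146.602°, +149.886°.
Eastward gaps between consecutive values (wrapping around): 17.817°, 276.199°, 2.053°, 1.188°, 3.284°, 59.459°.
Largest gap = 276.199° ⇒ minimal covering band is its complement: 360° − 276.199° = 83.801°.
Band runs from +143.361° eastward to -132.838°, crossing the antimeridian.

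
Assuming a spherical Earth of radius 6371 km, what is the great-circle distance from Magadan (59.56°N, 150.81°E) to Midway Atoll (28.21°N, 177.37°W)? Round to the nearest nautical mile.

Δλ = -177.37 − 150.81 = -328.18°; wrapped into (−180°, 180°]: 31.82°.
Δφ = 28.21 − 59.56 = -31.35°.
a = sin²(Δφ/2) + cos φ₁ · cos φ₂ · sin²(Δλ/2) = 0.106547.
c = 2·atan2(√a, √(1−a)) = 0.66502 rad → d = 6371·c ≈ 4236.82 km ≈ 2287.70 nmi.

2288 nmi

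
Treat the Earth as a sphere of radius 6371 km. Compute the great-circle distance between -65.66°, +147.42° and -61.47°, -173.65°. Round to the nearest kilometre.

Δλ = -173.65 − 147.42 = -321.07°; wrapped into (−180°, 180°]: 38.93°.
Δφ = -61.47 − -65.66 = 4.19°.
a = sin²(Δφ/2) + cos φ₁ · cos φ₂ · sin²(Δλ/2) = 0.023195.
c = 2·atan2(√a, √(1−a)) = 0.30579 rad → d = 6371·c ≈ 1948.19 km.

1948 km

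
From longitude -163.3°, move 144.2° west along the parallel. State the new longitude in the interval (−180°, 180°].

+52.5°

Start at -163.3°; shift −144.2° → -307.5°.
-307.5° lies outside (−180°, 180°]; add 360° → +52.5°.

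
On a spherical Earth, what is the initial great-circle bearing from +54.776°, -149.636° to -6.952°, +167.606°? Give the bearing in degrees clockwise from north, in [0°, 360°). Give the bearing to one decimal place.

Δλ = 167.606 − -149.636 = 317.242°; wrapped into (−180°, 180°]: -42.758°.
θ = atan2( sin Δλ · cos φ₂ , cos φ₁ · sin φ₂ − sin φ₁ · cos φ₂ · cos Δλ )
  = atan2(-0.67391, -0.66519) = -134.627° → normalised to [0°, 360°): 225.373°.

225.4°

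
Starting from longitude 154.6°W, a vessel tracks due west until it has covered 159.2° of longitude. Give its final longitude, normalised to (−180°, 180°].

46.2°E

Start at -154.6°; shift −159.2° → -313.8°.
-313.8° lies outside (−180°, 180°]; add 360° → +46.2°.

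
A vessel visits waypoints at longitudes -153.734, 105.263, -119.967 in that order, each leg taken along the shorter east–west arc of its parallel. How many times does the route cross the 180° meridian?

Leg 1: -153.734° → +105.263°, shortest Δλ = -101.003° (west) — crosses 180°.
Leg 2: +105.263° → -119.967°, shortest Δλ = 134.77° (east) — crosses 180°.
Total crossings: 2.

2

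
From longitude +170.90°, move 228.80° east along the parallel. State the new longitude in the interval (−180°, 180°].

Start at +170.90°; shift +228.80° → +399.70°.
+399.70° lies outside (−180°, 180°]; subtract 360° → +39.70°.

+39.70°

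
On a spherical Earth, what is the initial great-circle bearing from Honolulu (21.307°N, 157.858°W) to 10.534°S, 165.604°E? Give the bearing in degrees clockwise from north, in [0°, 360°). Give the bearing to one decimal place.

Δλ = 165.604 − -157.858 = 323.462°; wrapped into (−180°, 180°]: -36.538°.
θ = atan2( sin Δλ · cos φ₂ , cos φ₁ · sin φ₂ − sin φ₁ · cos φ₂ · cos Δλ )
  = atan2(-0.58532, -0.45735) = -128.003° → normalised to [0°, 360°): 231.997°.

232.0°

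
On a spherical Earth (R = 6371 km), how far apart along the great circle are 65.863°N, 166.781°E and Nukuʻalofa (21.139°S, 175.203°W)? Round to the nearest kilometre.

9793 km

Δλ = -175.203 − 166.781 = -341.984°; wrapped into (−180°, 180°]: 18.016°.
Δφ = -21.139 − 65.863 = -87.002°.
a = sin²(Δφ/2) + cos φ₁ · cos φ₂ · sin²(Δλ/2) = 0.483200.
c = 2·atan2(√a, √(1−a)) = 1.53719 rad → d = 6371·c ≈ 9793.43 km.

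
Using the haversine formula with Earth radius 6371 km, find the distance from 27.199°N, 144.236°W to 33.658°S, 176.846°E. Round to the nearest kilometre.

7914 km

Δλ = 176.846 − -144.236 = 321.082°; wrapped into (−180°, 180°]: -38.918°.
Δφ = -33.658 − 27.199 = -60.857°.
a = sin²(Δφ/2) + cos φ₁ · cos φ₂ · sin²(Δλ/2) = 0.338663.
c = 2·atan2(√a, √(1−a)) = 1.24224 rad → d = 6371·c ≈ 7914.33 km.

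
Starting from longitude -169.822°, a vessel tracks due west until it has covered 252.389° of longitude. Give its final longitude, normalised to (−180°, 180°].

Start at -169.822°; shift −252.389° → -422.211°.
-422.211° lies outside (−180°, 180°]; add 360° → -62.211°.

-62.211°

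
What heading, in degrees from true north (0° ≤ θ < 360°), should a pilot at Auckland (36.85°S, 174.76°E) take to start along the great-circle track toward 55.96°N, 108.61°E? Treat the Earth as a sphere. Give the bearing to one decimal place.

327.3°

Δλ = 108.61 − 174.76 = -66.15°.
θ = atan2( sin Δλ · cos φ₂ , cos φ₁ · sin φ₂ − sin φ₁ · cos φ₂ · cos Δλ )
  = atan2(-0.51197, 0.79883) = -32.656° → normalised to [0°, 360°): 327.344°.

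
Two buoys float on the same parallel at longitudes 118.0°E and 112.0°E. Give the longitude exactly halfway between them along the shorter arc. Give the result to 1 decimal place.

Signed shortest Δλ from +118.0° to +112.0° is -6.0°.
Midpoint longitude = +118.0° + (-6.0°)/2 = +118.0° − 3.0° = +115.0°.

115.0°E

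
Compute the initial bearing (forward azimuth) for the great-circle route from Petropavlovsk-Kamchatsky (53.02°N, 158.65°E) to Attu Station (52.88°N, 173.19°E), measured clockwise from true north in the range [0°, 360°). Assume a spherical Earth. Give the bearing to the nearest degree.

Δλ = 173.19 − 158.65 = 14.54°.
θ = atan2( sin Δλ · cos φ₂ , cos φ₁ · sin φ₂ − sin φ₁ · cos φ₂ · cos Δλ )
  = atan2(0.15151, 0.01300) = 85.097° → normalised to [0°, 360°): 85.097°.

85°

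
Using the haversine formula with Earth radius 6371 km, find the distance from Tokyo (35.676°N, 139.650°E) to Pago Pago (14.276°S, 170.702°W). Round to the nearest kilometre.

7621 km

Δλ = -170.702 − 139.650 = -310.352°; wrapped into (−180°, 180°]: 49.648°.
Δφ = -14.276 − 35.676 = -49.952°.
a = sin²(Δφ/2) + cos φ₁ · cos φ₂ · sin²(Δλ/2) = 0.317044.
c = 2·atan2(√a, √(1−a)) = 1.19618 rad → d = 6371·c ≈ 7620.89 km.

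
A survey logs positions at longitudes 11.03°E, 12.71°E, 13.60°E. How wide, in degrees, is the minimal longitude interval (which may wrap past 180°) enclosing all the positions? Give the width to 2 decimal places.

2.57°

Sort the longitudes: +11.03°, +12.71°, +13.60°.
Eastward gaps between consecutive values (wrapping around): 1.68°, 0.89°, 357.43°.
Largest gap = 357.43° ⇒ minimal covering band is its complement: 360° − 357.43° = 2.57°.
Band runs from +11.03° eastward to +13.60°.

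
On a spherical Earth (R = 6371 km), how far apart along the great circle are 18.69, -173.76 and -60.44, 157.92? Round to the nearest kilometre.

Δλ = 157.92 − -173.76 = 331.68°; wrapped into (−180°, 180°]: -28.32°.
Δφ = -60.44 − 18.69 = -79.13°.
a = sin²(Δφ/2) + cos φ₁ · cos φ₂ · sin²(Δλ/2) = 0.433676.
c = 2·atan2(√a, √(1−a)) = 1.43776 rad → d = 6371·c ≈ 9159.94 km.

9160 km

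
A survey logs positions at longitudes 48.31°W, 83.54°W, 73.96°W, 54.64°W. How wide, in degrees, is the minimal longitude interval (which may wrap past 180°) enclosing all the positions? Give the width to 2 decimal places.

Sort the longitudes: -83.54°, -73.96°, -54.64°, -48.31°.
Eastward gaps between consecutive values (wrapping around): 9.58°, 19.32°, 6.33°, 324.77°.
Largest gap = 324.77° ⇒ minimal covering band is its complement: 360° − 324.77° = 35.23°.
Band runs from -83.54° eastward to -48.31°.

35.23°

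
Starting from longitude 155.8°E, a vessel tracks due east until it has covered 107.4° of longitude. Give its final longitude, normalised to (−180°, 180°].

96.8°W

Start at +155.8°; shift +107.4° → +263.2°.
+263.2° lies outside (−180°, 180°]; subtract 360° → -96.8°.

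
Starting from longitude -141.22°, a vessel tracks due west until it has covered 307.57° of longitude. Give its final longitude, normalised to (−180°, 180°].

-88.79°

Start at -141.22°; shift −307.57° → -448.79°.
-448.79° lies outside (−180°, 180°]; add 360° → -88.79°.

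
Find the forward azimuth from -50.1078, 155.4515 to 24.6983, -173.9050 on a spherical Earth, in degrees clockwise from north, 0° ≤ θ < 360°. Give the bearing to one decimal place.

28.1°

Δλ = -173.9050 − 155.4515 = -329.3565°; wrapped into (−180°, 180°]: 30.6435°.
θ = atan2( sin Δλ · cos φ₂ , cos φ₁ · sin φ₂ − sin φ₁ · cos φ₂ · cos Δλ )
  = atan2(0.46307, 0.86770) = 28.088° → normalised to [0°, 360°): 28.088°.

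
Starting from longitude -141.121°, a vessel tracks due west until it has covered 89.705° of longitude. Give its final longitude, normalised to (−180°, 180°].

+129.174°

Start at -141.121°; shift −89.705° → -230.826°.
-230.826° lies outside (−180°, 180°]; add 360° → +129.174°.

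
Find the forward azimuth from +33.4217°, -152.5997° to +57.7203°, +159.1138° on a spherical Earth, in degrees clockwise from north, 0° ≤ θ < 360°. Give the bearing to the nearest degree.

322°

Δλ = 159.1138 − -152.5997 = 311.7135°; wrapped into (−180°, 180°]: -48.2865°.
θ = atan2( sin Δλ · cos φ₂ , cos φ₁ · sin φ₂ − sin φ₁ · cos φ₂ · cos Δλ )
  = atan2(-0.39866, 0.50991) = -38.019° → normalised to [0°, 360°): 321.981°.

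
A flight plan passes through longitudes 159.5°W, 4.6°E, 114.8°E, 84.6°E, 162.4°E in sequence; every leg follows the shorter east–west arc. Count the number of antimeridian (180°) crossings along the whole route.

0

Leg 1: -159.5° → +4.6°, shortest Δλ = 164.1° (east) — does not cross 180°.
Leg 2: +4.6° → +114.8°, shortest Δλ = 110.2° (east) — does not cross 180°.
Leg 3: +114.8° → +84.6°, shortest Δλ = -30.2° (west) — does not cross 180°.
Leg 4: +84.6° → +162.4°, shortest Δλ = 77.8° (east) — does not cross 180°.
Total crossings: 0.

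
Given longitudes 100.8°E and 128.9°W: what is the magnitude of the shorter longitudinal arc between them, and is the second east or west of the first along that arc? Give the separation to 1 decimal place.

Raw difference: -128.9 − 100.8 = -229.7°.
Normalise into (−180°, 180°]: -229.7° + 360° = 130.3°.
Positive ⇒ the second point lies to the east; separation 130.3°.

130.3° east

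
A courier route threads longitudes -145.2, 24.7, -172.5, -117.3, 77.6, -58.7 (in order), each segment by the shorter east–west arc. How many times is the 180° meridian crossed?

2

Leg 1: -145.2° → +24.7°, shortest Δλ = 169.9° (east) — does not cross 180°.
Leg 2: +24.7° → -172.5°, shortest Δλ = 162.8° (east) — crosses 180°.
Leg 3: -172.5° → -117.3°, shortest Δλ = 55.2° (east) — does not cross 180°.
Leg 4: -117.3° → +77.6°, shortest Δλ = -165.1° (west) — crosses 180°.
Leg 5: +77.6° → -58.7°, shortest Δλ = -136.3° (west) — does not cross 180°.
Total crossings: 2.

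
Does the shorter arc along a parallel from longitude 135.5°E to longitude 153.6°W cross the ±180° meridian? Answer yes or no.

Yes

Naïve |-153.6 − 135.5| = 289.1° > 180°, so the shorter arc goes the other way round — across 180°.
Signed shortest Δλ = ((-153.6 − 135.5 + 180) mod 360) − 180 = 70.9°.
Going east by 70.9° from +135.5° passes through 180° before reaching -153.6°.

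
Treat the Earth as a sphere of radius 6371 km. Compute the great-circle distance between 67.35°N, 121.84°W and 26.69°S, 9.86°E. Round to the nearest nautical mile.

Δλ = 9.86 − -121.84 = 131.70°.
Δφ = -26.69 − 67.35 = -94.04°.
a = sin²(Δφ/2) + cos φ₁ · cos φ₂ · sin²(Δλ/2) = 0.821703.
c = 2·atan2(√a, √(1−a)) = 2.26974 rad → d = 6371·c ≈ 14460.48 km ≈ 7808.04 nmi.

7808 nmi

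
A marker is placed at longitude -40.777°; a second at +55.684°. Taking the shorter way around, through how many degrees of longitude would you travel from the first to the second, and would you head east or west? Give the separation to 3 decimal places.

96.461° east

Raw difference: 55.684 − -40.777 = 96.461°.
Normalise into (−180°, 180°]: 96.461° stays 96.461°.
Positive ⇒ the second point lies to the east; separation 96.461°.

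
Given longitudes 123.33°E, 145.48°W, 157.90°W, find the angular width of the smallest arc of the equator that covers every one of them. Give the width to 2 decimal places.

Sort the longitudes: -157.90°, -145.48°, +123.33°.
Eastward gaps between consecutive values (wrapping around): 12.42°, 268.81°, 78.77°.
Largest gap = 268.81° ⇒ minimal covering band is its complement: 360° − 268.81° = 91.19°.
Band runs from +123.33° eastward to -145.48°, crossing the antimeridian.

91.19°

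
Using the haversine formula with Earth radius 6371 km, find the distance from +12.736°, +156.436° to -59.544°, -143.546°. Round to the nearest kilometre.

9644 km

Δλ = -143.546 − 156.436 = -299.982°; wrapped into (−180°, 180°]: 60.018°.
Δφ = -59.544 − 12.736 = -72.280°.
a = sin²(Δφ/2) + cos φ₁ · cos φ₂ · sin²(Δλ/2) = 0.471486.
c = 2·atan2(√a, √(1−a)) = 1.51374 rad → d = 6371·c ≈ 9644.02 km.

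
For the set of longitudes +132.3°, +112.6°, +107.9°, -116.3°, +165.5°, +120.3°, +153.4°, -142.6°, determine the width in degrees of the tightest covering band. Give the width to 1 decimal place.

135.8°

Sort the longitudes: -142.6°, -116.3°, +107.9°, +112.6°, +120.3°, +132.3°, +153.4°, +165.5°.
Eastward gaps between consecutive values (wrapping around): 26.3°, 224.2°, 4.7°, 7.7°, 12.0°, 21.1°, 12.1°, 51.9°.
Largest gap = 224.2° ⇒ minimal covering band is its complement: 360° − 224.2° = 135.8°.
Band runs from +107.9° eastward to -116.3°, crossing the antimeridian.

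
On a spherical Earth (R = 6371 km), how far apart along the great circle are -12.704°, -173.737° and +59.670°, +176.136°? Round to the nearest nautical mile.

Δλ = 176.136 − -173.737 = 349.873°; wrapped into (−180°, 180°]: -10.127°.
Δφ = 59.670 − -12.704 = 72.374°.
a = sin²(Δφ/2) + cos φ₁ · cos φ₂ · sin²(Δλ/2) = 0.352436.
c = 2·atan2(√a, √(1−a)) = 1.27121 rad → d = 6371·c ≈ 8098.86 km ≈ 4373.04 nmi.

4373 nmi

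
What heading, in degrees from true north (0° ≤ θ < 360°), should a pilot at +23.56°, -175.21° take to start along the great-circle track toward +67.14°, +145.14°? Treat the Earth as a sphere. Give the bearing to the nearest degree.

Δλ = 145.14 − -175.21 = 320.35°; wrapped into (−180°, 180°]: -39.65°.
θ = atan2( sin Δλ · cos φ₂ , cos φ₁ · sin φ₂ − sin φ₁ · cos φ₂ · cos Δλ )
  = atan2(-0.24789, 0.72509) = -18.874° → normalised to [0°, 360°): 341.126°.

341°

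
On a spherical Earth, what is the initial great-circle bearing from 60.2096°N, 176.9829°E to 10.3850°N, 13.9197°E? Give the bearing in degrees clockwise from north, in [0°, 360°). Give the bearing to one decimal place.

342.5°

Δλ = 13.9197 − 176.9829 = -163.0632°.
θ = atan2( sin Δλ · cos φ₂ , cos φ₁ · sin φ₂ − sin φ₁ · cos φ₂ · cos Δλ )
  = atan2(-0.28654, 0.90617) = -17.548° → normalised to [0°, 360°): 342.452°.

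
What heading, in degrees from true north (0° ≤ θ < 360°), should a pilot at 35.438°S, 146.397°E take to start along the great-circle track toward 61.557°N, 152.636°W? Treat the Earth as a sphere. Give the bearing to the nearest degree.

26°

Δλ = -152.636 − 146.397 = -299.033°; wrapped into (−180°, 180°]: 60.967°.
θ = atan2( sin Δλ · cos φ₂ , cos φ₁ · sin φ₂ − sin φ₁ · cos φ₂ · cos Δλ )
  = atan2(0.41643, 0.85042) = 26.090° → normalised to [0°, 360°): 26.090°.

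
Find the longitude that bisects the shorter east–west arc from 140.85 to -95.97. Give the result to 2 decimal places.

-157.56°

Signed shortest Δλ from +140.85° to -95.97° is +123.18°.
Midpoint longitude = +140.85° + (+123.18°)/2 = +140.85° + 61.59° = +202.44°.
Normalise into (−180°, 180°]: -157.56°.
(The naïve average (+140.85 + -95.97)/2 = 22.44° is on the wrong side of the globe.)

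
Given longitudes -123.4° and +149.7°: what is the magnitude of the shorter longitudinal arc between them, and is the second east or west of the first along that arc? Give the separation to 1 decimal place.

Raw difference: 149.7 − -123.4 = 273.1°.
Normalise into (−180°, 180°]: 273.1° − 360° = -86.9°.
Negative ⇒ the second point lies to the west; separation 86.9°.

86.9° west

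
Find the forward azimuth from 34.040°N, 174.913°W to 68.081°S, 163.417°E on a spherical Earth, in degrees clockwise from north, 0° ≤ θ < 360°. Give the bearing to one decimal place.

Δλ = 163.417 − -174.913 = 338.330°; wrapped into (−180°, 180°]: -21.670°.
θ = atan2( sin Δλ · cos φ₂ , cos φ₁ · sin φ₂ − sin φ₁ · cos φ₂ · cos Δλ )
  = atan2(-0.13784, -0.96294) = -171.854° → normalised to [0°, 360°): 188.146°.

188.1°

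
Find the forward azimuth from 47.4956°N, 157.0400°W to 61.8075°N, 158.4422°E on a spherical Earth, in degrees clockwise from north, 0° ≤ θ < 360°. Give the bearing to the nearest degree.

Δλ = 158.4422 − -157.0400 = 315.4822°; wrapped into (−180°, 180°]: -44.5178°.
θ = atan2( sin Δλ · cos φ₂ , cos φ₁ · sin φ₂ − sin φ₁ · cos φ₂ · cos Δλ )
  = atan2(-0.33124, 0.34715) = -43.657° → normalised to [0°, 360°): 316.343°.

316°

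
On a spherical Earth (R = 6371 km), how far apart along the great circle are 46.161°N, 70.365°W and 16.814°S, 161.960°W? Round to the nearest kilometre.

Δλ = -161.960 − -70.365 = -91.595°.
Δφ = -16.814 − 46.161 = -62.975°.
a = sin²(Δφ/2) + cos φ₁ · cos φ₂ · sin²(Δλ/2) = 0.613550.
c = 2·atan2(√a, √(1−a)) = 1.79989 rad → d = 6371·c ≈ 11467.13 km.

11467 km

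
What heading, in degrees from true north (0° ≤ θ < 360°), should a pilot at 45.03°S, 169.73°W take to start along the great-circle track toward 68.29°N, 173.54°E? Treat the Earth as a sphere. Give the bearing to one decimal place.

353.3°

Δλ = 173.54 − -169.73 = 343.27°; wrapped into (−180°, 180°]: -16.73°.
θ = atan2( sin Δλ · cos φ₂ , cos φ₁ · sin φ₂ − sin φ₁ · cos φ₂ · cos Δλ )
  = atan2(-0.10648, 0.90723) = -6.694° → normalised to [0°, 360°): 353.306°.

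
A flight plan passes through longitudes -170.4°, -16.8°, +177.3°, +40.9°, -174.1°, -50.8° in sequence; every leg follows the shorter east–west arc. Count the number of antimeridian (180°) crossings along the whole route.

Leg 1: -170.4° → -16.8°, shortest Δλ = 153.6° (east) — does not cross 180°.
Leg 2: -16.8° → +177.3°, shortest Δλ = -165.9° (west) — crosses 180°.
Leg 3: +177.3° → +40.9°, shortest Δλ = -136.4° (west) — does not cross 180°.
Leg 4: +40.9° → -174.1°, shortest Δλ = 145.0° (east) — crosses 180°.
Leg 5: -174.1° → -50.8°, shortest Δλ = 123.3° (east) — does not cross 180°.
Total crossings: 2.

2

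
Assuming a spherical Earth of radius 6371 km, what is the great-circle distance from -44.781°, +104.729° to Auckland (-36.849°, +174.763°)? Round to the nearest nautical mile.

Δλ = 174.763 − 104.729 = 70.034°.
Δφ = -36.849 − -44.781 = 7.932°.
a = sin²(Δφ/2) + cos φ₁ · cos φ₂ · sin²(Δλ/2) = 0.191808.
c = 2·atan2(√a, √(1−a)) = 0.90665 rad → d = 6371·c ≈ 5776.29 km ≈ 3118.95 nmi.

3119 nmi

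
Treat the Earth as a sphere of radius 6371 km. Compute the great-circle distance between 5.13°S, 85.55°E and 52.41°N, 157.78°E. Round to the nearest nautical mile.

Δλ = 157.78 − 85.55 = 72.23°.
Δφ = 52.41 − -5.13 = 57.54°.
a = sin²(Δφ/2) + cos φ₁ · cos φ₂ · sin²(Δλ/2) = 0.442713.
c = 2·atan2(√a, √(1−a)) = 1.45597 rad → d = 6371·c ≈ 9275.99 km ≈ 5008.63 nmi.

5009 nmi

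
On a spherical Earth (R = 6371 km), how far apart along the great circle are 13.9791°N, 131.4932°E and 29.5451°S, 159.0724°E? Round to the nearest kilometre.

Δλ = 159.0724 − 131.4932 = 27.5792°.
Δφ = -29.5451 − 13.9791 = -43.5242°.
a = sin²(Δφ/2) + cos φ₁ · cos φ₂ · sin²(Δλ/2) = 0.185421.
c = 2·atan2(√a, √(1−a)) = 0.89033 rad → d = 6371·c ≈ 5672.27 km.

5672 km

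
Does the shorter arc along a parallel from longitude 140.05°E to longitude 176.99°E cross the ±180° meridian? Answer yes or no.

Signed shortest Δλ = ((176.99 − 140.05 + 180) mod 360) − 180 = 36.94°.
Going east by 36.94° from +140.05° reaches +176.99° without touching 180°.

No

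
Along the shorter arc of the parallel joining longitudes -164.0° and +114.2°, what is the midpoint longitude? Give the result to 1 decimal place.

+155.1°

Signed shortest Δλ from -164.0° to +114.2° is -81.8°.
Midpoint longitude = -164.0° + (-81.8°)/2 = -164.0° − 40.9° = -204.9°.
Normalise into (−180°, 180°]: +155.1°.
(The naïve average (-164.0 + +114.2)/2 = -24.9° is on the wrong side of the globe.)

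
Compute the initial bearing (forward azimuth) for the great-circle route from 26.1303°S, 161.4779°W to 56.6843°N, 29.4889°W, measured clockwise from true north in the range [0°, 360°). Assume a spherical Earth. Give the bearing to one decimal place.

34.8°

Δλ = -29.4889 − -161.4779 = 131.9890°.
θ = atan2( sin Δλ · cos φ₂ , cos φ₁ · sin φ₂ − sin φ₁ · cos φ₂ · cos Δλ )
  = atan2(0.40824, 0.58842) = 34.753° → normalised to [0°, 360°): 34.753°.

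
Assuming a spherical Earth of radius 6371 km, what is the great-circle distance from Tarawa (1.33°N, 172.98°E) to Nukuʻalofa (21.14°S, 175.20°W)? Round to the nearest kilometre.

Δλ = -175.20 − 172.98 = -348.18°; wrapped into (−180°, 180°]: 11.82°.
Δφ = -21.14 − 1.33 = -22.47°.
a = sin²(Δφ/2) + cos φ₁ · cos φ₂ · sin²(Δλ/2) = 0.047846.
c = 2·atan2(√a, √(1−a)) = 0.44104 rad → d = 6371·c ≈ 2809.87 km.

2810 km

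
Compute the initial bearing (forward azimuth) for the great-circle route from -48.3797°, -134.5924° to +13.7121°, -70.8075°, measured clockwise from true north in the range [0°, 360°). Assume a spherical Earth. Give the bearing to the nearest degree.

Δλ = -70.8075 − -134.5924 = 63.7849°.
θ = atan2( sin Δλ · cos φ₂ , cos φ₁ · sin φ₂ − sin φ₁ · cos φ₂ · cos Δλ )
  = atan2(0.87157, 0.47826) = 61.245° → normalised to [0°, 360°): 61.245°.

61°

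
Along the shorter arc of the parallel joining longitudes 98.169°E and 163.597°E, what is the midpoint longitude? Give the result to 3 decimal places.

Signed shortest Δλ from +98.169° to +163.597° is +65.428°.
Midpoint longitude = +98.169° + (+65.428°)/2 = +98.169° + 32.714° = +130.883°.

130.883°E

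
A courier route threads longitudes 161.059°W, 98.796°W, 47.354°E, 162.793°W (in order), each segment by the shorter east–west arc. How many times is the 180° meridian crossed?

Leg 1: -161.059° → -98.796°, shortest Δλ = 62.263° (east) — does not cross 180°.
Leg 2: -98.796° → +47.354°, shortest Δλ = 146.15° (east) — does not cross 180°.
Leg 3: +47.354° → -162.793°, shortest Δλ = 149.853° (east) — crosses 180°.
Total crossings: 1.

1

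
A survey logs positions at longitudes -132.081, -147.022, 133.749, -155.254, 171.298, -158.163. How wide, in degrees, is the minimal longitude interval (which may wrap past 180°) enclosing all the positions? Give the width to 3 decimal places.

Sort the longitudes: -158.163°, -155.254°, -147.022°, -132.081°, +133.749°, +171.298°.
Eastward gaps between consecutive values (wrapping around): 2.909°, 8.232°, 14.941°, 265.830°, 37.549°, 30.539°.
Largest gap = 265.830° ⇒ minimal covering band is its complement: 360° − 265.830° = 94.170°.
Band runs from +133.749° eastward to -132.081°, crossing the antimeridian.

94.170°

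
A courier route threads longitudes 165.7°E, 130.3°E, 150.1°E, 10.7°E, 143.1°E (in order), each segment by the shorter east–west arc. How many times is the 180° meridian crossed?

0

Leg 1: +165.7° → +130.3°, shortest Δλ = -35.4° (west) — does not cross 180°.
Leg 2: +130.3° → +150.1°, shortest Δλ = 19.8° (east) — does not cross 180°.
Leg 3: +150.1° → +10.7°, shortest Δλ = -139.4° (west) — does not cross 180°.
Leg 4: +10.7° → +143.1°, shortest Δλ = 132.4° (east) — does not cross 180°.
Total crossings: 0.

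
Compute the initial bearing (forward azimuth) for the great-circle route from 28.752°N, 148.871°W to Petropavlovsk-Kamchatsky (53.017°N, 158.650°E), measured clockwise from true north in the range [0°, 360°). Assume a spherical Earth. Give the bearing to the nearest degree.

Δλ = 158.650 − -148.871 = 307.521°; wrapped into (−180°, 180°]: -52.479°.
θ = atan2( sin Δλ · cos φ₂ , cos φ₁ · sin φ₂ − sin φ₁ · cos φ₂ · cos Δλ )
  = atan2(-0.47713, 0.52409) = -42.315° → normalised to [0°, 360°): 317.685°.

318°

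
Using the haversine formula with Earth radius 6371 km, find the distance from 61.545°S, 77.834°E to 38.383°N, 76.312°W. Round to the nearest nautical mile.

9119 nmi

Δλ = -76.312 − 77.834 = -154.146°.
Δφ = 38.383 − -61.545 = 99.928°.
a = sin²(Δφ/2) + cos φ₁ · cos φ₂ · sin²(Δλ/2) = 0.941006.
c = 2·atan2(√a, √(1−a)) = 2.65091 rad → d = 6371·c ≈ 16888.97 km ≈ 9119.31 nmi.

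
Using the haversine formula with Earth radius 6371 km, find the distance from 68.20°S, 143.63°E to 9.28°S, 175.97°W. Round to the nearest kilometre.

Δλ = -175.97 − 143.63 = -319.60°; wrapped into (−180°, 180°]: 40.40°.
Δφ = -9.28 − -68.20 = 58.92°.
a = sin²(Δφ/2) + cos φ₁ · cos φ₂ · sin²(Δλ/2) = 0.285582.
c = 2·atan2(√a, √(1−a)) = 1.12759 rad → d = 6371·c ≈ 7183.89 km.

7184 km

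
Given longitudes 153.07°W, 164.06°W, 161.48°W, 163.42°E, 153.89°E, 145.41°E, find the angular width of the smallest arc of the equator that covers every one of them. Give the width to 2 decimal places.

61.52°

Sort the longitudes: -164.06°, -161.48°, -153.07°, +145.41°, +153.89°, +163.42°.
Eastward gaps between consecutive values (wrapping around): 2.58°, 8.41°, 298.48°, 8.48°, 9.53°, 32.52°.
Largest gap = 298.48° ⇒ minimal covering band is its complement: 360° − 298.48° = 61.52°.
Band runs from +145.41° eastward to -153.07°, crossing the antimeridian.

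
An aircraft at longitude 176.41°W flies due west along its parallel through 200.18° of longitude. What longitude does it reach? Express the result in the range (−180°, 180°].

16.59°W

Start at -176.41°; shift −200.18° → -376.59°.
-376.59° lies outside (−180°, 180°]; add 360° → -16.59°.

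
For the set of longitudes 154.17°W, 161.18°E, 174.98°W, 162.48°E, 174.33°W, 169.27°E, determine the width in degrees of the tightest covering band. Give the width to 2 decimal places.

44.65°

Sort the longitudes: -174.98°, -174.33°, -154.17°, +161.18°, +162.48°, +169.27°.
Eastward gaps between consecutive values (wrapping around): 0.65°, 20.16°, 315.35°, 1.30°, 6.79°, 15.75°.
Largest gap = 315.35° ⇒ minimal covering band is its complement: 360° − 315.35° = 44.65°.
Band runs from +161.18° eastward to -154.17°, crossing the antimeridian.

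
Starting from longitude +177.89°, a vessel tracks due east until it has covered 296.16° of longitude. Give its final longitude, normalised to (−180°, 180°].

+114.05°

Start at +177.89°; shift +296.16° → +474.05°.
+474.05° lies outside (−180°, 180°]; subtract 360° → +114.05°.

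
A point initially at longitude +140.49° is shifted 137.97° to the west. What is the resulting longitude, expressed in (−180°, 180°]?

+2.52°

Start at +140.49°; shift −137.97° → +2.52°.
+2.52° already lies in (−180°, 180°].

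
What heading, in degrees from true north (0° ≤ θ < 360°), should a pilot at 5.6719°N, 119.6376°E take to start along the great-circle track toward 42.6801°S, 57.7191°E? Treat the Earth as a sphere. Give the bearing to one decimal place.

Δλ = 57.7191 − 119.6376 = -61.9185°.
θ = atan2( sin Δλ · cos φ₂ , cos φ₁ · sin φ₂ − sin φ₁ · cos φ₂ · cos Δλ )
  = atan2(-0.64861, -0.70879) = -137.539° → normalised to [0°, 360°): 222.461°.

222.5°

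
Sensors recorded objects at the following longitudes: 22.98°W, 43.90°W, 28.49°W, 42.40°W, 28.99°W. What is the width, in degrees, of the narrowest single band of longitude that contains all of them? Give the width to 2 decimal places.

Sort the longitudes: -43.90°, -42.40°, -28.99°, -28.49°, -22.98°.
Eastward gaps between consecutive values (wrapping around): 1.50°, 13.41°, 0.50°, 5.51°, 339.08°.
Largest gap = 339.08° ⇒ minimal covering band is its complement: 360° − 339.08° = 20.92°.
Band runs from -43.90° eastward to -22.98°.

20.92°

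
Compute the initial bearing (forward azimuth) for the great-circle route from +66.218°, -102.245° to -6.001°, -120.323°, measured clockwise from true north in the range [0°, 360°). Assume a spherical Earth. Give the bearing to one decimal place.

198.8°

Δλ = -120.323 − -102.245 = -18.078°.
θ = atan2( sin Δλ · cos φ₂ , cos φ₁ · sin φ₂ − sin φ₁ · cos φ₂ · cos Δλ )
  = atan2(-0.30861, -0.90730) = -161.215° → normalised to [0°, 360°): 198.785°.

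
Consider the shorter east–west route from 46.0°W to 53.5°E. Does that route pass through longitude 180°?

No

Signed shortest Δλ = ((53.5 − -46.0 + 180) mod 360) − 180 = 99.5°.
Going east by 99.5° from -46.0° reaches +53.5° without touching 180°.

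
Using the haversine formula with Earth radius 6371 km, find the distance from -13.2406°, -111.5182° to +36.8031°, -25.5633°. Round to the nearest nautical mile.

5687 nmi

Δλ = -25.5633 − -111.5182 = 85.9549°.
Δφ = 36.8031 − -13.2406 = 50.0437°.
a = sin²(Δφ/2) + cos φ₁ · cos φ₂ · sin²(Δλ/2) = 0.541115.
c = 2·atan2(√a, √(1−a)) = 1.65312 rad → d = 6371·c ≈ 10532.02 km ≈ 5686.84 nmi.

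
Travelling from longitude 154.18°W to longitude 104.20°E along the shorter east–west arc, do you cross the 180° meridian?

Naïve |104.20 − -154.18| = 258.38° > 180°, so the shorter arc goes the other way round — across 180°.
Signed shortest Δλ = ((104.20 − -154.18 + 180) mod 360) − 180 = -101.62°.
Going west by 101.62° from -154.18° passes through 180° before reaching +104.20°.

Yes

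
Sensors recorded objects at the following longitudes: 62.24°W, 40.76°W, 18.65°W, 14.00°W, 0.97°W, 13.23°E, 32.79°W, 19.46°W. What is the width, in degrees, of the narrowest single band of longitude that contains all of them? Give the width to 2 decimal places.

Sort the longitudes: -62.24°, -40.76°, -32.79°, -19.46°, -18.65°, -14.00°, -0.97°, +13.23°.
Eastward gaps between consecutive values (wrapping around): 21.48°, 7.97°, 13.33°, 0.81°, 4.65°, 13.03°, 14.20°, 284.53°.
Largest gap = 284.53° ⇒ minimal covering band is its complement: 360° − 284.53° = 75.47°.
Band runs from -62.24° eastward to +13.23°.

75.47°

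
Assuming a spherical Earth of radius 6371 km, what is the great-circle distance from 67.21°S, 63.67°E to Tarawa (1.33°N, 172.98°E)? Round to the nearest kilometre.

Δλ = 172.98 − 63.67 = 109.31°.
Δφ = 1.33 − -67.21 = 68.54°.
a = sin²(Δφ/2) + cos φ₁ · cos φ₂ · sin²(Δλ/2) = 0.574727.
c = 2·atan2(√a, √(1−a)) = 1.72081 rad → d = 6371·c ≈ 10963.30 km.

10963 km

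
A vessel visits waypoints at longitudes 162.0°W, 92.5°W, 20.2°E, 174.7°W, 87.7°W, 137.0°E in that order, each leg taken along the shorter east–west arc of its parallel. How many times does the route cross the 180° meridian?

2

Leg 1: -162.0° → -92.5°, shortest Δλ = 69.5° (east) — does not cross 180°.
Leg 2: -92.5° → +20.2°, shortest Δλ = 112.7° (east) — does not cross 180°.
Leg 3: +20.2° → -174.7°, shortest Δλ = 165.1° (east) — crosses 180°.
Leg 4: -174.7° → -87.7°, shortest Δλ = 87.0° (east) — does not cross 180°.
Leg 5: -87.7° → +137.0°, shortest Δλ = -135.3° (west) — crosses 180°.
Total crossings: 2.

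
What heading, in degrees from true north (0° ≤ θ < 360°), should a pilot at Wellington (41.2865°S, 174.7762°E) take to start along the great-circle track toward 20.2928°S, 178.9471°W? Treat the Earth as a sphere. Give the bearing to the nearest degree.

16°

Δλ = -178.9471 − 174.7762 = -353.7233°; wrapped into (−180°, 180°]: 6.2767°.
θ = atan2( sin Δλ · cos φ₂ , cos φ₁ · sin φ₂ − sin φ₁ · cos φ₂ · cos Δλ )
  = atan2(0.10254, 0.35456) = 16.131° → normalised to [0°, 360°): 16.131°.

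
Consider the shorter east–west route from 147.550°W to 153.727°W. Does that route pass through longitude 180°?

Signed shortest Δλ = ((-153.727 − -147.550 + 180) mod 360) − 180 = -6.177°.
Going west by 6.177° from -147.550° reaches -153.727° without touching 180°.

No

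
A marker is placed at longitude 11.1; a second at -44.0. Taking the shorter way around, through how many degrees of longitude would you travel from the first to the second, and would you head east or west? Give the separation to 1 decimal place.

Raw difference: -44.0 − 11.1 = -55.1°.
Normalise into (−180°, 180°]: -55.1° stays -55.1°.
Negative ⇒ the second point lies to the west; separation 55.1°.

55.1° west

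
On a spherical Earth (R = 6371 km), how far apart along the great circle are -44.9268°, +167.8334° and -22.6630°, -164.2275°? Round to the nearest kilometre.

Δλ = -164.2275 − 167.8334 = -332.0609°; wrapped into (−180°, 180°]: 27.9391°.
Δφ = -22.6630 − -44.9268 = 22.2638°.
a = sin²(Δφ/2) + cos φ₁ · cos φ₂ · sin²(Δλ/2) = 0.075350.
c = 2·atan2(√a, √(1−a)) = 0.55614 rad → d = 6371·c ≈ 3543.16 km.

3543 km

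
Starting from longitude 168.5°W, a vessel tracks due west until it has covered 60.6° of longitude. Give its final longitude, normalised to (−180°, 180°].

130.9°E

Start at -168.5°; shift −60.6° → -229.1°.
-229.1° lies outside (−180°, 180°]; add 360° → +130.9°.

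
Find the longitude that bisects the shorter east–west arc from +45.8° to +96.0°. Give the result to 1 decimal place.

+70.9°

Signed shortest Δλ from +45.8° to +96.0° is +50.2°.
Midpoint longitude = +45.8° + (+50.2°)/2 = +45.8° + 25.1° = +70.9°.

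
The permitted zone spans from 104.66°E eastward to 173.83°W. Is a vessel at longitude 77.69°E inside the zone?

Band width going east from +104.66° to -173.83°: ((-173.83 − 104.66) mod 360) = 81.51°.
Offset of +77.69° east of the west edge: ((77.69 − 104.66) mod 360) = 333.03°.
333.03° > 81.51° ⇒ outside.

No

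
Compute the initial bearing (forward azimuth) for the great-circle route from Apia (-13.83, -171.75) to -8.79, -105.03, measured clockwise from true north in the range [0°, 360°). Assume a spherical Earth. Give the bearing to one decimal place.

Δλ = -105.03 − -171.75 = 66.72°.
θ = atan2( sin Δλ · cos φ₂ , cos φ₁ · sin φ₂ − sin φ₁ · cos φ₂ · cos Δλ )
  = atan2(0.90780, -0.05502) = 93.468° → normalised to [0°, 360°): 93.468°.

93.5°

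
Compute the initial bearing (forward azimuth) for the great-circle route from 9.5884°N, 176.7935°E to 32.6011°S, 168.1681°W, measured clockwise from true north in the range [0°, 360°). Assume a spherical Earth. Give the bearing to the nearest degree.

Δλ = -168.1681 − 176.7935 = -344.9616°; wrapped into (−180°, 180°]: 15.0384°.
θ = atan2( sin Δλ · cos φ₂ , cos φ₁ · sin φ₂ − sin φ₁ · cos φ₂ · cos Δλ )
  = atan2(0.21859, -0.66678) = 161.850° → normalised to [0°, 360°): 161.850°.

162°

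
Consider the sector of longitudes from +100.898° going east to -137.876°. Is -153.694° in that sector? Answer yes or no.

Band width going east from +100.898° to -137.876°: ((-137.876 − 100.898) mod 360) = 121.226°.
Offset of -153.694° east of the west edge: ((-153.694 − 100.898) mod 360) = 105.408°.
105.408° ≤ 121.226° ⇒ inside.

Yes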